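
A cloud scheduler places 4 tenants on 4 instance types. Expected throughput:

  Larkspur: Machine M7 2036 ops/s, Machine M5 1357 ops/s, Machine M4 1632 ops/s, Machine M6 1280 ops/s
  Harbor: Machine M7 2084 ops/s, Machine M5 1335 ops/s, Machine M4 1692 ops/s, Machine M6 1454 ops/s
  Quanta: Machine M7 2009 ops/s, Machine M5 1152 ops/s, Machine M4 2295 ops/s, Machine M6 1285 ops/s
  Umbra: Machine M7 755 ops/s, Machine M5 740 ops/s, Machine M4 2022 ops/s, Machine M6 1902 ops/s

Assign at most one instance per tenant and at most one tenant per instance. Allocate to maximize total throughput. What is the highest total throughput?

Optimal: Larkspur→Machine M5 (1357 ops/s), Harbor→Machine M7 (2084 ops/s), Quanta→Machine M4 (2295 ops/s), Umbra→Machine M6 (1902 ops/s) — total 1357+2084+2295+1902 = 7638 ops/s.
Row-greedy (each tenant in turn takes its best remaining instance) gives 5753 ops/s, worse by 1885.
Next-best assignment: Larkspur→Machine M7, Harbor→Machine M5, Quanta→Machine M4, Umbra→Machine M6 = 7568 ops/s.
Swapping Umbra↔Harbor (Umbra→Machine M7 755 ops/s, Harbor→Machine M6 1454 ops/s) loses 1777.

Maximum total: 7638 ops/s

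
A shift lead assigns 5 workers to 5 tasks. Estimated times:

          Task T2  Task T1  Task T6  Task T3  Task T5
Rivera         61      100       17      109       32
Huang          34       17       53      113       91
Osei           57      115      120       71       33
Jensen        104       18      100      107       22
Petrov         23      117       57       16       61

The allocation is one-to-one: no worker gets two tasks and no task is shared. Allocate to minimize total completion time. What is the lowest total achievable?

Minimum total: 118 min

Optimal: Rivera→Task T6 (17 min), Huang→Task T2 (34 min), Osei→Task T5 (33 min), Jensen→Task T1 (18 min), Petrov→Task T3 (16 min) — total 17+34+33+18+16 = 118 min.
Min-entry greedy (repeatedly take the single cheapest remaining cell) gives 129 min, worse by 11.
Next-best assignment: Rivera→Task T6, Huang→Task T1, Osei→Task T2, Jensen→Task T5, Petrov→Task T3 = 129 min.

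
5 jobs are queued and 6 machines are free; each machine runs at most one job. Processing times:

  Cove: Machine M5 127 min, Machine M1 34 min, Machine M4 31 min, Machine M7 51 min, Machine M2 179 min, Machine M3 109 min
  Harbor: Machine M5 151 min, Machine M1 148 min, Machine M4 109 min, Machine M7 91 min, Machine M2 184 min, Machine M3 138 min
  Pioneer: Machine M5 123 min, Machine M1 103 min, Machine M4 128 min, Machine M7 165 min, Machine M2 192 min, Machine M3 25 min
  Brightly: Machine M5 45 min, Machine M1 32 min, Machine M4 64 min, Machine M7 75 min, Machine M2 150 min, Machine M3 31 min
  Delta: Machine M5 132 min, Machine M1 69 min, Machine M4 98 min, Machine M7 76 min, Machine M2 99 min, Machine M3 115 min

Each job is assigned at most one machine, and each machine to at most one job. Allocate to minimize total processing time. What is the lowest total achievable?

Min total: 261 min

This is a one-to-one assignment (minimum-cost bipartite matching).
Optimal: Cove→Machine M4 (31 min), Harbor→Machine M7 (91 min), Pioneer→Machine M3 (25 min), Brightly→Machine M5 (45 min), Delta→Machine M1 (69 min) — total 31+91+25+45+69 = 261 min.
Row-greedy (each job in turn takes its cheapest remaining machine) gives 278 min, worse by 17.
Next-best assignment: Cove→Machine M4, Harbor→Machine M7, Pioneer→Machine M3, Brightly→Machine M1, Delta→Machine M2 = 278 min.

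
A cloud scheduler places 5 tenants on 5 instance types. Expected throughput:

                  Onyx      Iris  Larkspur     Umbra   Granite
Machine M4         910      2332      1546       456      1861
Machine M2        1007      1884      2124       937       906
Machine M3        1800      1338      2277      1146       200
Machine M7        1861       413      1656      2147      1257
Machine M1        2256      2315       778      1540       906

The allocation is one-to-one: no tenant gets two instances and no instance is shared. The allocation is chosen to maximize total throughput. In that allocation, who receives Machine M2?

Iris receives Machine M2.

This is the linear assignment problem.
Optimal: Onyx→Machine M1 (2256 ops/s), Iris→Machine M2 (1884 ops/s), Larkspur→Machine M3 (2277 ops/s), Umbra→Machine M7 (2147 ops/s), Granite→Machine M4 (1861 ops/s) — total 2256+1884+2277+2147+1861 = 10425 ops/s.
Column-greedy (each instance in turn goes to its best remaining tenant) gives 9309 ops/s, worse by 1116.
No other one-to-one assignment exceeds 10425 ops/s.
Iris's own top instance is Machine M4 (2332 ops/s), but forcing Iris→Machine M4 and reassigning the rest optimally gives only 9918 ops/s — worse by 507.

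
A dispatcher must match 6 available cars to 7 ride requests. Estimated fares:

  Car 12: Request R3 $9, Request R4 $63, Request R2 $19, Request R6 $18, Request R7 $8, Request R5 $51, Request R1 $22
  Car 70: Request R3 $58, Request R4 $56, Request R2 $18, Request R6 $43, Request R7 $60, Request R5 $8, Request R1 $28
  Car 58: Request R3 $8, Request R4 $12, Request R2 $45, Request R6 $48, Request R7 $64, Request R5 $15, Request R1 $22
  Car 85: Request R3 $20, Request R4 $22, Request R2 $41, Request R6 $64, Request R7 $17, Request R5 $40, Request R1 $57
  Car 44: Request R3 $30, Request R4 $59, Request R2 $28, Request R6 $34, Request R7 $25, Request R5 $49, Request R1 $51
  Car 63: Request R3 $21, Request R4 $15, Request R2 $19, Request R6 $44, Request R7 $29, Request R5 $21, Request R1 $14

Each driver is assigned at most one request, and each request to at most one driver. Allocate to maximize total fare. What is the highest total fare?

Maximum total: $335

Treat this as an assignment problem: match each driver to one request.
Optimal: Car 12→Request R4 ($63), Car 70→Request R3 ($58), Car 58→Request R7 ($64), Car 85→Request R1 ($57), Car 44→Request R5 ($49), Car 63→Request R6 ($44) — total 63+58+64+57+49+44 = $335.
Row-greedy (each driver in turn takes its best remaining request) gives $298, worse by 37.
Next-best assignment: Car 12→Request R5, Car 70→Request R3, Car 58→Request R7, Car 85→Request R1, Car 44→Request R4, Car 63→Request R6 = $333.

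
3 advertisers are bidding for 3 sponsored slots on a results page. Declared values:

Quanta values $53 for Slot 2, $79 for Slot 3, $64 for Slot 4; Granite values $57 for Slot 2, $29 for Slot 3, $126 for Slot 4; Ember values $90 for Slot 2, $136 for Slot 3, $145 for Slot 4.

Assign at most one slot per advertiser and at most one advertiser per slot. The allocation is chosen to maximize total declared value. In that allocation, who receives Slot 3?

Ember receives Slot 3.

Optimal: Quanta→Slot 2 ($53), Granite→Slot 4 ($126), Ember→Slot 3 ($136) — total 53+126+136 = $315.
Max-entry greedy (repeatedly take the single best remaining cell) gives $281, worse by 34.
Swapping Ember↔Granite (Ember→Slot 4 $145, Granite→Slot 3 $29) loses 88.
Checked against all permutations: $315 is optimal.
Ember's own top slot is Slot 4 ($145), but forcing Ember→Slot 4 and reassigning the rest optimally gives only $281 — worse by 34.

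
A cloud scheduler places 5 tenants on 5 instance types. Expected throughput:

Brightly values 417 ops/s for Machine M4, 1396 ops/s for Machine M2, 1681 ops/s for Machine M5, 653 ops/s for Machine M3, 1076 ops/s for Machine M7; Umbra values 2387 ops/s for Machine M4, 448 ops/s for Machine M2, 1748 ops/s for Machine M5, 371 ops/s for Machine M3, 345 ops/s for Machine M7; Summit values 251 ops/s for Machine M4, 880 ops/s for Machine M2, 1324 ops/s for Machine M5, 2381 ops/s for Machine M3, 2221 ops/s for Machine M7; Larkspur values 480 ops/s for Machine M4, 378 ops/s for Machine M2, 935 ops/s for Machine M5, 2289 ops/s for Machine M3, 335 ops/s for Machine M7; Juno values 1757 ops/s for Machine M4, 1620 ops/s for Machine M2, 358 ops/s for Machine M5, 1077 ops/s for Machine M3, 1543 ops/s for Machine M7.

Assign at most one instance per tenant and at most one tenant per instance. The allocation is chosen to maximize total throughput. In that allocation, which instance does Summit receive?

This is the linear assignment problem.
Optimal: Brightly→Machine M5 (1681 ops/s), Umbra→Machine M4 (2387 ops/s), Summit→Machine M7 (2221 ops/s), Larkspur→Machine M3 (2289 ops/s), Juno→Machine M2 (1620 ops/s) — total 1681+2387+2221+2289+1620 = 10198 ops/s.
Column-greedy (each instance in turn goes to its best remaining tenant) gives 8404 ops/s, worse by 1794.
Next-best assignment: Brightly→Machine M2, Umbra→Machine M5, Summit→Machine M7, Larkspur→Machine M3, Juno→Machine M4 = 9411 ops/s.
Checked against all permutations: 10198 ops/s is optimal.
Summit's own top instance is Machine M3 (2381 ops/s), but forcing Summit→Machine M3 and reassigning the rest optimally gives only 8642 ops/s — worse by 1556.

Summit receives Machine M7.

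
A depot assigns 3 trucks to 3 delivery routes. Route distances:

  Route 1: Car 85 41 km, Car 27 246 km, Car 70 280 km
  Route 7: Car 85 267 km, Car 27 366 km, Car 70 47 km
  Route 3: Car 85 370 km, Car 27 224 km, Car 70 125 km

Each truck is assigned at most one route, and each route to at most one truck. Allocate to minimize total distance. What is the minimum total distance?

Optimal: Car 85→Route 1 (41 km), Car 27→Route 3 (224 km), Car 70→Route 7 (47 km) — total 41+224+47 = 312 km.
Swapping Car 70↔Car 85 (Car 70→Route 1 280 km, Car 85→Route 7 267 km) adds 459.
Checked against all permutations: 312 km is optimal.

Min total: 312 km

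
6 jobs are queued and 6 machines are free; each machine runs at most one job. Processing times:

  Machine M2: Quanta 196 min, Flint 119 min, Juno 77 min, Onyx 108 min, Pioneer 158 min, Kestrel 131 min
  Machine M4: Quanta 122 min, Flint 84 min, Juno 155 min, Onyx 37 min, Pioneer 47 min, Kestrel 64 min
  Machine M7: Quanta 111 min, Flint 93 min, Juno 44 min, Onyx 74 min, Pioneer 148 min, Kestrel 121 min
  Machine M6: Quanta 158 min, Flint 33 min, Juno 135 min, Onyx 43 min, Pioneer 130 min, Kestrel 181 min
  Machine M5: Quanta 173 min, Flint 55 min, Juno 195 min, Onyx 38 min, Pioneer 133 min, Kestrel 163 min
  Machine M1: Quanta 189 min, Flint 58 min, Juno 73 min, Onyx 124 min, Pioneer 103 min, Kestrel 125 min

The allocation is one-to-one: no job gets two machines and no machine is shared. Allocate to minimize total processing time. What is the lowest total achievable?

Min total: 426 min

Treat this as an assignment problem: match each job to one machine.
Optimal: Quanta→Machine M7 (111 min), Flint→Machine M6 (33 min), Juno→Machine M2 (77 min), Onyx→Machine M5 (38 min), Pioneer→Machine M1 (103 min), Kestrel→Machine M4 (64 min) — total 111+33+77+38+103+64 = 426 min.
Swapping Pioneer↔Juno (Pioneer→Machine M2 158 min, Juno→Machine M1 73 min) adds 51.
No other one-to-one assignment undercuts 426 min.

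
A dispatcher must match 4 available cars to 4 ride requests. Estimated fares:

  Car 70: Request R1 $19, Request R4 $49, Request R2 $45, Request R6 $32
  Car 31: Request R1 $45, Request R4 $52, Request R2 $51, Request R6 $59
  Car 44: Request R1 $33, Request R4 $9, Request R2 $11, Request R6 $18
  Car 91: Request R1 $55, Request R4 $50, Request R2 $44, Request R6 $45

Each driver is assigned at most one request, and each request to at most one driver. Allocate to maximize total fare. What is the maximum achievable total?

Optimal: Car 70→Request R2 ($45), Car 31→Request R6 ($59), Car 44→Request R1 ($33), Car 91→Request R4 ($50) — total 45+59+33+50 = $187.
Row-greedy (each driver in turn takes its best remaining request) gives $185, worse by 2.
Swapping Car 70↔Car 44 (Car 70→Request R1 $19, Car 44→Request R2 $11) loses 48.
Every other assignment is strictly worse.

Maximum total: $187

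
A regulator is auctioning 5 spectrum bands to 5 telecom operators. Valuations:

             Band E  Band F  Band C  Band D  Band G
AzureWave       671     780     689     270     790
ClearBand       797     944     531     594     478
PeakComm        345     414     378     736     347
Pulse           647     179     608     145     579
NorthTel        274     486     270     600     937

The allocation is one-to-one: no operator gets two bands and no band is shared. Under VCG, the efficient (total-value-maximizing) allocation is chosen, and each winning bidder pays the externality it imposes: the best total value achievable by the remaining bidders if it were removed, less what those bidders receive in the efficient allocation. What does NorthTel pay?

Efficient allocation: AzureWave→Band C ($689M), ClearBand→Band F ($944M), PeakComm→Band D ($736M), Pulse→Band E ($647M), NorthTel→Band G ($937M); total welfare W = $3953M.
NorthTel receives Band G at value $937M, so the others get W − 937 = $3016M.
Without NorthTel: best allocation of the remaining 4 bidders over all 5 bands is AzureWave→Band G ($790M), ClearBand→Band F ($944M), PeakComm→Band D ($736M), Pulse→Band E ($647M), total $3117M.
VCG payment = (others' best without NorthTel) − (others' welfare with NorthTel) = 3117 − 3016 = $101M.

NorthTel pays $101M.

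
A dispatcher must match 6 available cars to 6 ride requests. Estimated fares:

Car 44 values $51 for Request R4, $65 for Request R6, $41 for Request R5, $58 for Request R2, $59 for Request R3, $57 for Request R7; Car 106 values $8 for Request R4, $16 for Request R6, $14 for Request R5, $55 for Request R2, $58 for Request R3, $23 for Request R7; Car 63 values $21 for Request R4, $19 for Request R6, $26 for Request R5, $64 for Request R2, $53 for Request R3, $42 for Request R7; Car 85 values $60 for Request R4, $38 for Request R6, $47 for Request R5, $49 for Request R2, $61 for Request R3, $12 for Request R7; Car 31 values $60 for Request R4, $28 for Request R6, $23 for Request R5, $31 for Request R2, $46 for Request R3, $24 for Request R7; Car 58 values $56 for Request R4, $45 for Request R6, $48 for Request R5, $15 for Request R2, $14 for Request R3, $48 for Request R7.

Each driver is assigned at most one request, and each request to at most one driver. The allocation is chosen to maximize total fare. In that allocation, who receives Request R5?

This is the linear assignment problem.
Optimal: Car 44→Request R6 ($65), Car 106→Request R3 ($58), Car 63→Request R2 ($64), Car 85→Request R5 ($47), Car 31→Request R4 ($60), Car 58→Request R7 ($48) — total 65+58+64+47+60+48 = $342.
Max-entry greedy (repeatedly take the single best remaining cell) gives $321, worse by 21.
Next-best assignment: Car 44→Request R6, Car 106→Request R2, Car 63→Request R7, Car 85→Request R3, Car 31→Request R4, Car 58→Request R5 = $331.
Car 85's own top request is Request R3 ($61), but forcing Car 85→Request R3 and reassigning the rest optimally gives only $331 — worse by 11.

Car 85 receives Request R5.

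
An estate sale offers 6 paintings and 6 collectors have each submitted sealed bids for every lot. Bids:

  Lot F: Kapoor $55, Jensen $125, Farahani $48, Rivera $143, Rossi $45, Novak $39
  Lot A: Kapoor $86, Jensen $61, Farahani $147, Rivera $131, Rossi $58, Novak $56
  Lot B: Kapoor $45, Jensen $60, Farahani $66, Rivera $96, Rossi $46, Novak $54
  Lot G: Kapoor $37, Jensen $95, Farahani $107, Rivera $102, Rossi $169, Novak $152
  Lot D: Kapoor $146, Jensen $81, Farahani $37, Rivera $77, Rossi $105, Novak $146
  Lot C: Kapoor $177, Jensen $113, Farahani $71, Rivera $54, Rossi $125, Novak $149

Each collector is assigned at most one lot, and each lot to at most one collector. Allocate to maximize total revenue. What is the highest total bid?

Max total: $860

Optimal: Kapoor→Lot C ($177), Jensen→Lot F ($125), Farahani→Lot A ($147), Rivera→Lot B ($96), Rossi→Lot G ($169), Novak→Lot D ($146) — total 177+125+147+96+169+146 = $860.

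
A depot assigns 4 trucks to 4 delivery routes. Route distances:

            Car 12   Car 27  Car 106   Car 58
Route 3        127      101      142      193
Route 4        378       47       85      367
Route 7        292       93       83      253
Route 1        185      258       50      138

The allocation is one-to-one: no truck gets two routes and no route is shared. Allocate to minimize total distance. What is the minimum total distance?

Min total: 395 km

Optimal: Car 12→Route 3 (127 km), Car 27→Route 4 (47 km), Car 106→Route 7 (83 km), Car 58→Route 1 (138 km) — total 127+47+83+138 = 395 km.
Row-greedy (each truck in turn takes its cheapest remaining route) gives 477 km, worse by 82.
Swapping Car 58↔Car 27 (Car 58→Route 4 367 km, Car 27→Route 1 258 km) adds 440.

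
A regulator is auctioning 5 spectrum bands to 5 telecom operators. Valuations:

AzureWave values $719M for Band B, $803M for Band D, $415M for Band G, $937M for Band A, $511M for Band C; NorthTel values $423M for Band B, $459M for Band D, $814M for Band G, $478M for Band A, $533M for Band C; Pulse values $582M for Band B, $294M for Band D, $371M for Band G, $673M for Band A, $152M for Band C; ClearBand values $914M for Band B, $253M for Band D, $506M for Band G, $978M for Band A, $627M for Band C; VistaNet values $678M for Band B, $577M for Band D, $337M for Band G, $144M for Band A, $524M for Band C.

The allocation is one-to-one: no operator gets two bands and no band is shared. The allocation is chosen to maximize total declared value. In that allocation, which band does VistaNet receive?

VistaNet receives Band C.

Optimal: AzureWave→Band D ($803M), NorthTel→Band G ($814M), Pulse→Band A ($673M), ClearBand→Band B ($914M), VistaNet→Band C ($524M) — total 803+814+673+914+524 = $3728M.
Max-entry greedy (repeatedly take the single best remaining cell) gives $3425M, worse by 303.
Swapping ClearBand↔AzureWave (ClearBand→Band D $253M, AzureWave→Band B $719M) loses 745.
VistaNet's own top band is Band B ($678M), but forcing VistaNet→Band B and reassigning the rest optimally gives only $3595M — worse by 133.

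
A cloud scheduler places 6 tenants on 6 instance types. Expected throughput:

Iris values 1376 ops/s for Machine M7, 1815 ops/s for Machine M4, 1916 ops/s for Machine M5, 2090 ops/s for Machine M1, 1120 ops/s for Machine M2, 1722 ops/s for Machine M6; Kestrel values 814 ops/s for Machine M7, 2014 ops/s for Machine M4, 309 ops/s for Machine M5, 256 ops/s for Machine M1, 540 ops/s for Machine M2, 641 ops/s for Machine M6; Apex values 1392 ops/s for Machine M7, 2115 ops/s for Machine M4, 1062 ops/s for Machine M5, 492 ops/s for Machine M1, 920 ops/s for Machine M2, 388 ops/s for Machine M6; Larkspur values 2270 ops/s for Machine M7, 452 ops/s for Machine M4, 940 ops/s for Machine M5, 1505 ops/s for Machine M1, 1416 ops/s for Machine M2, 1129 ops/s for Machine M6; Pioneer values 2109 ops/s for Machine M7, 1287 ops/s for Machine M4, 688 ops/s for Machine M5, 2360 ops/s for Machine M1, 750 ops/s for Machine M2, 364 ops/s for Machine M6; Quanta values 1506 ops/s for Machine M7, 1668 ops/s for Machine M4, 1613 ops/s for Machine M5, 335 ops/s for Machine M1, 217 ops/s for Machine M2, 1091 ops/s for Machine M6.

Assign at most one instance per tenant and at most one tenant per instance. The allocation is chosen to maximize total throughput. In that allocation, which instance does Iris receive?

Optimal: Iris→Machine M6 (1722 ops/s), Kestrel→Machine M4 (2014 ops/s), Apex→Machine M2 (920 ops/s), Larkspur→Machine M7 (2270 ops/s), Pioneer→Machine M1 (2360 ops/s), Quanta→Machine M5 (1613 ops/s) — total 1722+2014+920+2270+2360+1613 = 10899 ops/s.
No other one-to-one assignment exceeds 10899 ops/s.
Iris's own top instance is Machine M1 (2090 ops/s), but forcing Iris→Machine M1 and reassigning the rest optimally gives only 9984 ops/s — worse by 915.

Iris receives Machine M6.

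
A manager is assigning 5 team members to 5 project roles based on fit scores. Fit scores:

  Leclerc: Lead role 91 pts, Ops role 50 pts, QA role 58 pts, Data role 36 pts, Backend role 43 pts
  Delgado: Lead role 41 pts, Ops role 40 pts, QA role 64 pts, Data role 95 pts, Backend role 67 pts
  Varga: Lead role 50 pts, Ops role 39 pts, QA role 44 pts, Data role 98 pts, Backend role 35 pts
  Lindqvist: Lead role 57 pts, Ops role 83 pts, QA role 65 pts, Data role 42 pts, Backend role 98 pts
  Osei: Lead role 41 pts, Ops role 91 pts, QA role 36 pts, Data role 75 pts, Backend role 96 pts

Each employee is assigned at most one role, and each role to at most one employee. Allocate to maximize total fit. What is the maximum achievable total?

Maximum total: 442 pts

This is a one-to-one assignment (maximum-weight bipartite matching).
Optimal: Leclerc→Lead role (91 pts), Delgado→QA role (64 pts), Varga→Data role (98 pts), Lindqvist→Backend role (98 pts), Osei→Ops role (91 pts) — total 91+64+98+98+91 = 442 pts.
Column-greedy (each role in turn goes to its best remaining employee) gives 412 pts, worse by 30.
Swapping Osei↔Varga (Osei→Data role 75 pts, Varga→Ops role 39 pts) loses 75.
Every other assignment is strictly worse.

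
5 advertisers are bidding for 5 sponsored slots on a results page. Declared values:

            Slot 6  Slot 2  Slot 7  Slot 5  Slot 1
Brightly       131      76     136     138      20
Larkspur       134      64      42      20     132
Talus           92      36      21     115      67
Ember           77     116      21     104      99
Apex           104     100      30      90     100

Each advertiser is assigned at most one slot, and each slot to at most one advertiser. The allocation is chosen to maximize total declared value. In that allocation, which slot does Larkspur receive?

This is the linear assignment problem.
Optimal: Brightly→Slot 7 ($136), Larkspur→Slot 1 ($132), Talus→Slot 5 ($115), Ember→Slot 2 ($116), Apex→Slot 6 ($104) — total 136+132+115+116+104 = $603.
Swapping Brightly↔Talus (Brightly→Slot 5 $138, Talus→Slot 7 $21) loses 92.
No other one-to-one assignment exceeds $603.
Larkspur's own top slot is Slot 6 ($134), but forcing Larkspur→Slot 6 and reassigning the rest optimally gives only $601 — worse by 2.

Larkspur receives Slot 1.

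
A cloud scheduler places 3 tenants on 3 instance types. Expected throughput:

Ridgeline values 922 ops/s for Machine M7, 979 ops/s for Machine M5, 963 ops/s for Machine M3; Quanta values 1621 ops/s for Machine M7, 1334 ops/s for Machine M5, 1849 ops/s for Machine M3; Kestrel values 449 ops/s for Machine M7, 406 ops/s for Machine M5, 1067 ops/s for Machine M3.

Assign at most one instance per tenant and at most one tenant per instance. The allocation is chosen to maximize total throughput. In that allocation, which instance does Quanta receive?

Optimal: Ridgeline→Machine M5 (979 ops/s), Quanta→Machine M7 (1621 ops/s), Kestrel→Machine M3 (1067 ops/s) — total 979+1621+1067 = 3667 ops/s.
Row-greedy (each tenant in turn takes its best remaining instance) gives 3277 ops/s, worse by 390.
Swapping Quanta↔Kestrel (Quanta→Machine M3 1849 ops/s, Kestrel→Machine M7 449 ops/s) loses 390.
Every other assignment is strictly worse.
Quanta's own top instance is Machine M3 (1849 ops/s), but forcing Quanta→Machine M3 and reassigning the rest optimally gives only 3277 ops/s — worse by 390.

Quanta receives Machine M7.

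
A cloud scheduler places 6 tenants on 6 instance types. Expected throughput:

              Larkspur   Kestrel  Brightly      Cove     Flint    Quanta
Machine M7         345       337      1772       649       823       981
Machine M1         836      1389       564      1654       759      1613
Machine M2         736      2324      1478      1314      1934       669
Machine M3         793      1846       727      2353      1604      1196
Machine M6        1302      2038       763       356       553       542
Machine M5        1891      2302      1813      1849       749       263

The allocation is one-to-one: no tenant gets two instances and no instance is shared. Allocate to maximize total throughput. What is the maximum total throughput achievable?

This is the linear assignment problem.
Optimal: Larkspur→Machine M5 (1891 ops/s), Kestrel→Machine M6 (2038 ops/s), Brightly→Machine M7 (1772 ops/s), Cove→Machine M3 (2353 ops/s), Flint→Machine M2 (1934 ops/s), Quanta→Machine M1 (1613 ops/s) — total 1891+2038+1772+2353+1934+1613 = 11601 ops/s.
Column-greedy (each instance in turn goes to its best remaining tenant) gives 8919 ops/s, worse by 2682.
Next-best assignment: Larkspur→Machine M6, Kestrel→Machine M5, Brightly→Machine M7, Cove→Machine M3, Flint→Machine M2, Quanta→Machine M1 = 11276 ops/s.
Swapping Kestrel↔Brightly (Kestrel→Machine M7 337 ops/s, Brightly→Machine M6 763 ops/s) loses 2710.
No other one-to-one assignment exceeds 11601 ops/s.

Max total: 11601 ops/s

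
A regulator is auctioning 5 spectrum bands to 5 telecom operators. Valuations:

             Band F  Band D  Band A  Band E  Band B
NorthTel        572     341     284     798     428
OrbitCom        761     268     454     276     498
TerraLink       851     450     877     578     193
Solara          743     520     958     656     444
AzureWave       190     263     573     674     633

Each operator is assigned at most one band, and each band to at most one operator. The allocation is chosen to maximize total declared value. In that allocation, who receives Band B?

AzureWave receives Band B.

Optimal: NorthTel→Band E ($798M), OrbitCom→Band F ($761M), TerraLink→Band D ($450M), Solara→Band A ($958M), AzureWave→Band B ($633M) — total 798+761+450+958+633 = $3600M.
Column-greedy (each band in turn goes to its best remaining operator) gives $3240M, worse by 360.
Next-best assignment: NorthTel→Band E, OrbitCom→Band F, TerraLink→Band A, Solara→Band D, AzureWave→Band B = $3589M.
Swapping AzureWave↔NorthTel (AzureWave→Band E $674M, NorthTel→Band B $428M) loses 329.
No other one-to-one assignment exceeds $3600M.
AzureWave's own top band is Band E ($674M), but forcing AzureWave→Band E and reassigning the rest optimally gives only $3322M — worse by 278.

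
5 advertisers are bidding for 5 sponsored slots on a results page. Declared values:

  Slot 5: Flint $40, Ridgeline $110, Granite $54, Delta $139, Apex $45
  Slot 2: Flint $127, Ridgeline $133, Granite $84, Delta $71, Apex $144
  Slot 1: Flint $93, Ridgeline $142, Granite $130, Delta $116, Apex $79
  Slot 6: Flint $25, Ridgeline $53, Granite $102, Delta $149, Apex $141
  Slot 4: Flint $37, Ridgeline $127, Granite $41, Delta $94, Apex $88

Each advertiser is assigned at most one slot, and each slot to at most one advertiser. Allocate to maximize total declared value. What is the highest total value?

Maximum total: $664

Treat this as an assignment problem: match each advertiser to one slot.
Optimal: Flint→Slot 2 ($127), Ridgeline→Slot 4 ($127), Granite→Slot 1 ($130), Delta→Slot 5 ($139), Apex→Slot 6 ($141) — total 127+127+130+139+141 = $664.
Row-greedy (each advertiser in turn takes its best remaining slot) gives $598, worse by 66.
Checked against all permutations: $664 is optimal.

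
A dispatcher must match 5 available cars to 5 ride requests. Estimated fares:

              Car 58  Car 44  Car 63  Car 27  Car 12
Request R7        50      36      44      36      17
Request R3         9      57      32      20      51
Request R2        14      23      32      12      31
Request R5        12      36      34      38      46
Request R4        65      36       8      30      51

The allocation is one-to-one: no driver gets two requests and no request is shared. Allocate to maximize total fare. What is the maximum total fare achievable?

Maximum total: $236

Optimal: Car 58→Request R4 ($65), Car 44→Request R3 ($57), Car 63→Request R2 ($32), Car 27→Request R7 ($36), Car 12→Request R5 ($46) — total 65+57+32+36+46 = $236.
Swapping Car 63↔Car 44 (Car 63→Request R3 $32, Car 44→Request R2 $23) loses 34.
No other one-to-one assignment exceeds $236.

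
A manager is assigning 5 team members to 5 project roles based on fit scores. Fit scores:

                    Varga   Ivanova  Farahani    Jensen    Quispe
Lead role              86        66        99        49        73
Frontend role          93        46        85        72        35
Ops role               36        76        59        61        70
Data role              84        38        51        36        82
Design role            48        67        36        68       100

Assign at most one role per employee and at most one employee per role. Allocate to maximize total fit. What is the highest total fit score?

Treat this as an assignment problem: match each employee to one role.
Optimal: Varga→Data role (84 pts), Ivanova→Ops role (76 pts), Farahani→Lead role (99 pts), Jensen→Frontend role (72 pts), Quispe→Design role (100 pts) — total 84+76+99+72+100 = 431 pts.
Row-greedy (each employee in turn takes its best remaining role) gives 418 pts, worse by 13.

Maximum total: 431 pts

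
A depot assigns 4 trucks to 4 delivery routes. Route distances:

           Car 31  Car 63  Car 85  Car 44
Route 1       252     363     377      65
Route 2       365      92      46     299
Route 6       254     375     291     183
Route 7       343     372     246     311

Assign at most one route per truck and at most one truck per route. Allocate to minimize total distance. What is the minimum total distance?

Min total: 657 km

Treat this as an assignment problem: match each truck to one route.
Optimal: Car 31→Route 6 (254 km), Car 63→Route 2 (92 km), Car 85→Route 7 (246 km), Car 44→Route 1 (65 km) — total 254+92+246+65 = 657 km.
Min-entry greedy (repeatedly take the single cheapest remaining cell) gives 737 km, worse by 80.
Next-best assignment: Car 31→Route 6, Car 63→Route 7, Car 85→Route 2, Car 44→Route 1 = 737 km.
Swapping Car 44↔Car 85 (Car 44→Route 7 311 km, Car 85→Route 1 377 km) adds 377.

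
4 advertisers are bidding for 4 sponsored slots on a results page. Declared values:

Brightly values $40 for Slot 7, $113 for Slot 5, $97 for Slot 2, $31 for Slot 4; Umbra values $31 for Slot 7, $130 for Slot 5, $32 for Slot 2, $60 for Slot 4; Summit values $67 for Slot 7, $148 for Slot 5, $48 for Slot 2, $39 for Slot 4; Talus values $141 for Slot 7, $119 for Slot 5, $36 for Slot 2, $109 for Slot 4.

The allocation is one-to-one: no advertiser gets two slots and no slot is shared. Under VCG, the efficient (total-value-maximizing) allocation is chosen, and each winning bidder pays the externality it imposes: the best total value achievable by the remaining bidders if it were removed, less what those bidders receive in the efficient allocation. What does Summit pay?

Efficient allocation: Brightly→Slot 2 ($97), Umbra→Slot 4 ($60), Summit→Slot 5 ($148), Talus→Slot 7 ($141); total welfare W = $446.
Summit receives Slot 5 at value $148, so the others get W − 148 = $298.
Without Summit: best allocation of the remaining 3 bidders over all 4 slots is Brightly→Slot 2 ($97), Umbra→Slot 5 ($130), Talus→Slot 7 ($141), total $368.
VCG payment = (others' best without Summit) − (others' welfare with Summit) = 368 − 298 = $70.

Summit pays $70.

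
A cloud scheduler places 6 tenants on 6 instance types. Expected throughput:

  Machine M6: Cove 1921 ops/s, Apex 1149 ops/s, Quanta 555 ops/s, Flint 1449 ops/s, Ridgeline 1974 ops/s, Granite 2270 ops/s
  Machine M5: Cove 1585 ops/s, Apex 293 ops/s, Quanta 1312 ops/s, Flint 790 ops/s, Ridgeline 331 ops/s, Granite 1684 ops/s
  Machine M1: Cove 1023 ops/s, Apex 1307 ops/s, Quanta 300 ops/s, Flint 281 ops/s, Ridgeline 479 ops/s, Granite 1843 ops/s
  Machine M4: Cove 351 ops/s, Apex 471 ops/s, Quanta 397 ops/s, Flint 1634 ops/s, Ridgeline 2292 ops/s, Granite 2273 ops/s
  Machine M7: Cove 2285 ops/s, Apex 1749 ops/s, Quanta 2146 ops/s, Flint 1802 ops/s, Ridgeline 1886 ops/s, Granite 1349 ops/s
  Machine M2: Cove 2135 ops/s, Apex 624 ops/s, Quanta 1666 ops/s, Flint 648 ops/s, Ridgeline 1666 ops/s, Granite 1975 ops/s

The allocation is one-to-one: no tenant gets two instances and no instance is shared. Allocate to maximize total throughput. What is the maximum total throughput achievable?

This is a one-to-one assignment (maximum-weight bipartite matching).
Optimal: Cove→Machine M2 (2135 ops/s), Apex→Machine M1 (1307 ops/s), Quanta→Machine M5 (1312 ops/s), Flint→Machine M7 (1802 ops/s), Ridgeline→Machine M4 (2292 ops/s), Granite→Machine M6 (2270 ops/s) — total 2135+1307+1312+1802+2292+2270 = 11118 ops/s.
Row-greedy (each tenant in turn takes its best remaining instance) gives 10550 ops/s, worse by 568.
Swapping Cove↔Flint (Cove→Machine M7 2285 ops/s, Flint→Machine M2 648 ops/s) loses 1004.

Max total: 11118 ops/s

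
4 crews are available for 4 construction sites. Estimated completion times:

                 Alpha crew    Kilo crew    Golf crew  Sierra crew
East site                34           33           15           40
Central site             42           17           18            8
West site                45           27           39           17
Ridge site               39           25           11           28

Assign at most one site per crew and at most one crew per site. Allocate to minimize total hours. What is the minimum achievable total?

Min total: 79 hours

Optimal: Alpha crew→East site (34 hours), Kilo crew→Central site (17 hours), Golf crew→Ridge site (11 hours), Sierra crew→West site (17 hours) — total 34+17+11+17 = 79 hours.
Min-entry greedy (repeatedly take the single cheapest remaining cell) gives 80 hours, worse by 1.
Every other assignment is strictly worse.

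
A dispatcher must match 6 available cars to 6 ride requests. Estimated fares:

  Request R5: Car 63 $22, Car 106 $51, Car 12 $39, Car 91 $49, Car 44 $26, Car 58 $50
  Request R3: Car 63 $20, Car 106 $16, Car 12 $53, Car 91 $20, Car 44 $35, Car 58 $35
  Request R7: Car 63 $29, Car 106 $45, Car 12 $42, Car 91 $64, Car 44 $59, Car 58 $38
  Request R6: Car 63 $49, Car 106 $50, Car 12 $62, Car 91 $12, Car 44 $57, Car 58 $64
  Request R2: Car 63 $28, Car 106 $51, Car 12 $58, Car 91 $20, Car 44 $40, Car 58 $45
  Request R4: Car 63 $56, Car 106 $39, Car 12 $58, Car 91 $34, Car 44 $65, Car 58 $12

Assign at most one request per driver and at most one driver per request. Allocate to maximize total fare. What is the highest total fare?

Max total: $332

Treat this as an assignment problem: match each driver to one request.
Optimal: Car 63→Request R6 ($49), Car 106→Request R2 ($51), Car 12→Request R3 ($53), Car 91→Request R7 ($64), Car 44→Request R4 ($65), Car 58→Request R5 ($50) — total 49+51+53+64+65+50 = $332.
Column-greedy (each request in turn goes to its best remaining driver) gives $328, worse by 4.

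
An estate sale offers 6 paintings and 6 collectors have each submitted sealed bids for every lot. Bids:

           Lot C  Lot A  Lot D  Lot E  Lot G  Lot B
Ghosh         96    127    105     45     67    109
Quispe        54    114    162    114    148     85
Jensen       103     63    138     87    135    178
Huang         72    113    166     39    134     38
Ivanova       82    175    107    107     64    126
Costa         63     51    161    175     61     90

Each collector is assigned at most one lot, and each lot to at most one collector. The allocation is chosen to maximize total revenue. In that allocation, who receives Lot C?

Optimal: Ghosh→Lot C ($96), Quispe→Lot G ($148), Jensen→Lot B ($178), Huang→Lot D ($166), Ivanova→Lot A ($175), Costa→Lot E ($175) — total 96+148+178+166+175+175 = $938.
Row-greedy (each collector in turn takes its best remaining lot) gives $771, worse by 167.
Ghosh's own top lot is Lot A ($127), but forcing Ghosh→Lot A and reassigning the rest optimally gives only $876 — worse by 62.

Ghosh receives Lot C.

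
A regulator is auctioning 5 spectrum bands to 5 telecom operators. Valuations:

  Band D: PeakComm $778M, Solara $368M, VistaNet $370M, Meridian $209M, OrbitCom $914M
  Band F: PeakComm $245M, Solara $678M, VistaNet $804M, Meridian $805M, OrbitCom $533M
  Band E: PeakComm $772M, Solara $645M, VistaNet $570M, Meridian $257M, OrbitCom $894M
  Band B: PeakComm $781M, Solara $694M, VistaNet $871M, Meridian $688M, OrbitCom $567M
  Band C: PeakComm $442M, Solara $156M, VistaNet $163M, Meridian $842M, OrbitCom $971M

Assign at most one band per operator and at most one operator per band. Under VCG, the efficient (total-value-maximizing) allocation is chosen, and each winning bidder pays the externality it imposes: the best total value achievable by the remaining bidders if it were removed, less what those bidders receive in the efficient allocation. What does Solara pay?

Solara pays $26M.

Efficient allocation: PeakComm→Band E ($772M), Solara→Band F ($678M), VistaNet→Band B ($871M), Meridian→Band C ($842M), OrbitCom→Band D ($914M); total welfare W = $4077M.
Solara receives Band F at value $678M, so the others get W − 678 = $3399M.
Without Solara: best allocation of the remaining 4 bidders over all 5 bands is PeakComm→Band D ($778M), VistaNet→Band B ($871M), Meridian→Band F ($805M), OrbitCom→Band C ($971M), total $3425M.
VCG payment = (others' best without Solara) − (others' welfare with Solara) = 3425 − 3399 = $26M.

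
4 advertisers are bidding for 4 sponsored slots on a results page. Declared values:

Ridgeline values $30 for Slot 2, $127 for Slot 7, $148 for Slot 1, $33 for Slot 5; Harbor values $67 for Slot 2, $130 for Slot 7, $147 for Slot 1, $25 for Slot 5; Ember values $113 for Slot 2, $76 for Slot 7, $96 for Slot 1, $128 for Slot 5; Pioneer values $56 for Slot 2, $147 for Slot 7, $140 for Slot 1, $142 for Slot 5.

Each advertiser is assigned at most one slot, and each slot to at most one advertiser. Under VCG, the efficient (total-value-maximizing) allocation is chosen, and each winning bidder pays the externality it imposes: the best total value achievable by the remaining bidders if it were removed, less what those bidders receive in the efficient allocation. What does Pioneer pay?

Pioneer pays $15.

Efficient allocation: Ridgeline→Slot 1 ($148), Harbor→Slot 7 ($130), Ember→Slot 2 ($113), Pioneer→Slot 5 ($142); total welfare W = $533.
Pioneer receives Slot 5 at value $142, so the others get W − 142 = $391.
Without Pioneer: best allocation of the remaining 3 bidders over all 4 slots is Ridgeline→Slot 1 ($148), Harbor→Slot 7 ($130), Ember→Slot 5 ($128), total $406.
VCG payment = (others' best without Pioneer) − (others' welfare with Pioneer) = 406 − 391 = $15.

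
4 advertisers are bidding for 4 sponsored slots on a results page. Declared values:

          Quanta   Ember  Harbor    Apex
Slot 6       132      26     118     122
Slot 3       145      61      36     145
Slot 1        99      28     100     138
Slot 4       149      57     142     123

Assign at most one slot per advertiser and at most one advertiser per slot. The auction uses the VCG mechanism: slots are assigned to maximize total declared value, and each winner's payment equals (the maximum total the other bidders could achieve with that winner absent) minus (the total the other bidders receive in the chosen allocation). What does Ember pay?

Ember pays $13.

Efficient allocation: Quanta→Slot 6 ($132), Ember→Slot 3 ($61), Harbor→Slot 4 ($142), Apex→Slot 1 ($138); total welfare W = $473.
Ember receives Slot 3 at value $61, so the others get W − 61 = $412.
Without Ember: best allocation of the remaining 3 bidders over all 4 slots is Quanta→Slot 3 ($145), Harbor→Slot 4 ($142), Apex→Slot 1 ($138), total $425.
VCG payment = (others' best without Ember) − (others' welfare with Ember) = 425 − 412 = $13.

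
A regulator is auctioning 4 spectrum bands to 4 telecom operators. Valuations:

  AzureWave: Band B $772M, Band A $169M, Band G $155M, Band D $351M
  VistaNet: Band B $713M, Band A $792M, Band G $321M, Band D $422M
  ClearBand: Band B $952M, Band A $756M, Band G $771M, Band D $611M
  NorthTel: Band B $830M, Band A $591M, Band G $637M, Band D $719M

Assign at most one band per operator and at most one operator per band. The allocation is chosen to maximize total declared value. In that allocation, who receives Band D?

Optimal: AzureWave→Band B ($772M), VistaNet→Band A ($792M), ClearBand→Band G ($771M), NorthTel→Band D ($719M) — total 772+792+771+719 = $3054M.
Column-greedy (each band in turn goes to its best remaining operator) gives $2732M, worse by 322.
Next-best assignment: AzureWave→Band B, VistaNet→Band A, ClearBand→Band D, NorthTel→Band G = $2812M.
Swapping AzureWave↔ClearBand (AzureWave→Band G $155M, ClearBand→Band B $952M) loses 436.
Checked against all permutations: $3054M is optimal.
NorthTel's own top band is Band B ($830M), but forcing NorthTel→Band B and reassigning the rest optimally gives only $2744M — worse by 310.

NorthTel receives Band D.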